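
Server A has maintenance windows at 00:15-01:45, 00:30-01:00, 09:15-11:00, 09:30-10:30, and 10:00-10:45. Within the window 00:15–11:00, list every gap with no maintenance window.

01:45–09:15

Covered (merged): 00:15–01:45, 09:15–11:00.
Uncovered inside 00:15–11:00: 01:45–09:15.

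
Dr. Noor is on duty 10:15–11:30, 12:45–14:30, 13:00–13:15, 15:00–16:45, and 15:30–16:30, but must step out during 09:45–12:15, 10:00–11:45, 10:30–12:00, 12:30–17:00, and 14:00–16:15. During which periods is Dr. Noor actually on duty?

A, merged: 10:15-11:30, 12:45-14:30, 15:00-16:45.
B, merged: 09:45-12:15, 12:30-17:00.
10:15-11:30: fully covered by B → removed.
12:45-14:30: fully covered by B → removed.
15:00-16:45: fully covered by B → removed.

none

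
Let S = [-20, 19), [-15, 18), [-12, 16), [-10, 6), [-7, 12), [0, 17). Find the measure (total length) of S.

Merged: [-20, 19).
Length: 39.

39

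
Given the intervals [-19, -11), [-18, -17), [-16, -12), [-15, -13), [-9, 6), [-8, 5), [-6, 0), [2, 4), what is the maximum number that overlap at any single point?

Sweep endpoints in order; track running count of active intervals.
Peak of 3 reached at -15.

3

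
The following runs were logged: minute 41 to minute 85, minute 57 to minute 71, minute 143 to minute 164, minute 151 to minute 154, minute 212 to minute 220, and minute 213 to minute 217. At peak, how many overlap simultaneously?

Walk the sorted start/end points keeping a running depth.
The depth first hits 2 at minute 57.

2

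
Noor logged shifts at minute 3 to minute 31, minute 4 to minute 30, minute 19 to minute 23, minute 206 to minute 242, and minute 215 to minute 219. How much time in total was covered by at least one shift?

64 minutes

Merged: minute 3 to minute 31, minute 206 to minute 242.
Lengths: 28 minutes + 36 minutes = 64 minutes.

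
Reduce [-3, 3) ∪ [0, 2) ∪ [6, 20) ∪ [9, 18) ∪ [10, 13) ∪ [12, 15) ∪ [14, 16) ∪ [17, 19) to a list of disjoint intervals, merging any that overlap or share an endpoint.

[0, 2) overlaps/touches [-3, 3) → extend to [-3, 3).
[6, 20) is disjoint → start new block.
[9, 18) overlaps/touches [6, 20) → extend to [6, 20).
[10, 13) overlaps/touches [6, 20) → extend to [6, 20).
[12, 15) overlaps/touches [6, 20) → extend to [6, 20).
[14, 16) overlaps/touches [6, 20) → extend to [6, 20).
[17, 19) overlaps/touches [6, 20) → extend to [6, 20).

[-3, 3) ∪ [6, 20)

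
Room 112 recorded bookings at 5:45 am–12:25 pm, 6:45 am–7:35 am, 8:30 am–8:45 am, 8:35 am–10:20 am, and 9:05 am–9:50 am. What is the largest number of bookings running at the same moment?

3

Walk the sorted start/end points keeping a running depth.
The depth first hits 3 at 8:35 am.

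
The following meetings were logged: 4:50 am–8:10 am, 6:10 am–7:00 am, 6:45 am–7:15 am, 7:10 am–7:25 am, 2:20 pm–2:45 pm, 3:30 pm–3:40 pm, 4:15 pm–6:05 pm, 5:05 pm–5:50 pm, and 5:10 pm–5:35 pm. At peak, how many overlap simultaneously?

At 6:45 am, 3 of the intervals are simultaneously active.
No point has more.

3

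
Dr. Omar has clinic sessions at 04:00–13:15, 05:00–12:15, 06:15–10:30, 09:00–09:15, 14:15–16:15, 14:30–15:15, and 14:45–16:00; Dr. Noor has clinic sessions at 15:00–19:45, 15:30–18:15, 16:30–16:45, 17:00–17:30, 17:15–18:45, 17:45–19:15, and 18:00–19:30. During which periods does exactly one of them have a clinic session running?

04:00–13:15, 14:15–15:00, 16:15–19:45

A, merged: 04:00–13:15, 14:15–16:15.
B, merged: 15:00–19:45.
Only in the first: 04:00–13:15, 14:15–15:00.
Only in the second: 16:15–19:45.
Together these are the periods covered by exactly one.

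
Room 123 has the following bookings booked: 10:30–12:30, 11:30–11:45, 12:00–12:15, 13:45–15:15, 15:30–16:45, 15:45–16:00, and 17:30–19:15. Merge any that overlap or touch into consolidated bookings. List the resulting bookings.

11:30-11:45 overlaps/touches 10:30-12:30 → extend to 10:30-12:30.
12:00-12:15 overlaps/touches 10:30-12:30 → extend to 10:30-12:30.
13:45-15:15 is disjoint → start new block.
15:30-16:45 is disjoint → start new block.
15:45-16:00 overlaps/touches 15:30-16:45 → extend to 15:30-16:45.
17:30-19:15 is disjoint → start new block.

10:30-12:30, 13:45-15:15, 15:30-16:45, 17:30-19:15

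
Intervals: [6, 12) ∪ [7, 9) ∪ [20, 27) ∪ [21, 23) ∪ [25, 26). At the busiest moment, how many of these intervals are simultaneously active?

2

Sweep endpoints in order; track running count of active intervals.
Peak of 2 reached at 7.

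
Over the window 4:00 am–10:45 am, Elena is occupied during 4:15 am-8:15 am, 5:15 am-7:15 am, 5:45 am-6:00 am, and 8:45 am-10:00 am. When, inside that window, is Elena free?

4:00 am–4:15 am, 8:15 am–8:45 am, 10:00 am–10:45 am

After merging, the occupied span is 4:15 am–8:15 am, 8:45 am–10:00 am.
Uncovered inside 4:00 am–10:45 am: 4:00 am–4:15 am, 8:15 am–8:45 am, 10:00 am–10:45 am.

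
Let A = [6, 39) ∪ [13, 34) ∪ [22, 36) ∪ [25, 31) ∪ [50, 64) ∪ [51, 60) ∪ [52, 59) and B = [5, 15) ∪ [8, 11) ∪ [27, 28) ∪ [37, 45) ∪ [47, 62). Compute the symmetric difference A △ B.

Merge the first list: [6, 39), [50, 64).
Merge the second list: [5, 15), [27, 28), [37, 45), [47, 62).
A but not B: [15, 27), [28, 37), [62, 64).
B but not A: [5, 6), [39, 45), [47, 50).
Combining gives A △ B.

[5, 6) ∪ [15, 27) ∪ [28, 37) ∪ [39, 45) ∪ [47, 50) ∪ [62, 64)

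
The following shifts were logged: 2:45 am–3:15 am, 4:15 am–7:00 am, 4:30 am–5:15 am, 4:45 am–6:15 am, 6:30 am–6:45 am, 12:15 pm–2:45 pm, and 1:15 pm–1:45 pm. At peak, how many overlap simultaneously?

3

At 4:45 am, 3 of the intervals are simultaneously active.
No point has more.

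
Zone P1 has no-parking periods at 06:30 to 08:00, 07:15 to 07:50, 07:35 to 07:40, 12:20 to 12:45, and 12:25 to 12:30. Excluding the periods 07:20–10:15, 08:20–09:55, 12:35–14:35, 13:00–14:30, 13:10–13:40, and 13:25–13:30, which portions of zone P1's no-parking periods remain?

A, merged: 06:30–08:00, 12:20–12:45.
B, merged: 07:20–10:15, 12:35–14:35.
06:30–08:00 \ B = 06:30–07:20.
12:20–12:45 \ B = 12:20–12:35.

06:30–07:20, 12:20–12:35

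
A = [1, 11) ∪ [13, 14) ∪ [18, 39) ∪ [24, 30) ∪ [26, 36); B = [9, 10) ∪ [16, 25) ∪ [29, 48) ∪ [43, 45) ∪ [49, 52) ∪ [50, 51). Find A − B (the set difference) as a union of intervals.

[1, 9) ∪ [10, 11) ∪ [13, 14) ∪ [25, 29)

First set merges to [1, 11), [13, 14), [18, 39).
Second set merges to [9, 10), [16, 25), [29, 48), [49, 52).
[1, 11) with B removed leaves [1, 9), [10, 11).
[13, 14) is untouched.
[18, 39) with B removed leaves [25, 29).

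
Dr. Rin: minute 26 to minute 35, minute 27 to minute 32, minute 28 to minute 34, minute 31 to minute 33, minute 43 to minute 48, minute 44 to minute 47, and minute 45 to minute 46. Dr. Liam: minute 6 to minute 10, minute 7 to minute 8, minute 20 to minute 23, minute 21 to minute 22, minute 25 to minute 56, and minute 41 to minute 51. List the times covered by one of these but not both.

minute 6 to minute 10, minute 20 to minute 23, minute 25 to minute 26, minute 35 to minute 43, minute 48 to minute 56

First set merges to minute 26 to minute 35, minute 43 to minute 48.
Second set merges to minute 6 to minute 10, minute 20 to minute 23, minute 25 to minute 56.
A but not B: none.
B but not A: minute 6 to minute 10, minute 20 to minute 23, minute 25 to minute 26, minute 35 to minute 43, minute 48 to minute 56.
Combining gives A △ B.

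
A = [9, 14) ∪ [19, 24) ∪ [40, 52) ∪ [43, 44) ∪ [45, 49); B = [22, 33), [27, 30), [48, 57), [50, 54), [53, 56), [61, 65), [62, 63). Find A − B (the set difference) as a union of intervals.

A, merged: [9, 14), [19, 24), [40, 52).
B, merged: [22, 33), [48, 57), [61, 65).
[9, 14): no B overlap → unchanged.
[19, 24) minus B → [19, 22).
[40, 52) minus B → [40, 48).

[9, 14) ∪ [19, 22) ∪ [40, 48)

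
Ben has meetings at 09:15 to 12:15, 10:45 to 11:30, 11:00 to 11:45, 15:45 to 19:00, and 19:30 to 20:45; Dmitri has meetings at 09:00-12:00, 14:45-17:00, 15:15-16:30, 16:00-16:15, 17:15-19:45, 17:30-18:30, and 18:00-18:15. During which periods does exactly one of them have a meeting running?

09:00–09:15, 12:00–12:15, 14:45–15:45, 17:00–17:15, 19:00–19:30, 19:45–20:45

First set merges to 09:15–12:15, 15:45–19:00, 19:30–20:45.
Second set merges to 09:00–12:00, 14:45–17:00, 17:15–19:45.
A \ B = 12:00–12:15, 17:00–17:15, 19:45–20:45.
B \ A = 09:00–09:15, 14:45–15:45, 19:00–19:30.
Union of the two gives the symmetric difference.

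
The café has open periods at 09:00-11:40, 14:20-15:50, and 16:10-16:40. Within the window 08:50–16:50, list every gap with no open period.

08:50-09:00, 11:40-14:20, 15:50-16:10, 16:40-16:50

The merged coverage is 09:00-11:40, 14:20-15:50, 16:10-16:40.
Uncovered inside 08:50-16:50: 08:50-09:00, 11:40-14:20, 15:50-16:10, 16:40-16:50.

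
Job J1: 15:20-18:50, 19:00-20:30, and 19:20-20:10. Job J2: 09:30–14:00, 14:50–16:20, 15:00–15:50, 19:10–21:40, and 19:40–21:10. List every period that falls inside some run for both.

First set merges to 15:20-18:50, 19:00-20:30.
Second set merges to 09:30-14:00, 14:50-16:20, 19:10-21:40.
15:20-18:50 meets the second set on 15:20-16:20.
19:00-20:30 meets the second set on 19:10-20:30.

15:20-16:20, 19:10-20:30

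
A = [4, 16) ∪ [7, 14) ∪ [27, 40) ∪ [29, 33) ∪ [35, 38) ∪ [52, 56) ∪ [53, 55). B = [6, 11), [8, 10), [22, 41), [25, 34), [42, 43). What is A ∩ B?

[6, 11) ∪ [27, 40)

Merge the first list: [4, 16), [27, 40), [52, 56).
Merge the second list: [6, 11), [22, 41), [42, 43).
[4, 16) meets the second set on [6, 11).
[27, 40) meets the second set on [27, 40).
[52, 56): no overlap with the second set.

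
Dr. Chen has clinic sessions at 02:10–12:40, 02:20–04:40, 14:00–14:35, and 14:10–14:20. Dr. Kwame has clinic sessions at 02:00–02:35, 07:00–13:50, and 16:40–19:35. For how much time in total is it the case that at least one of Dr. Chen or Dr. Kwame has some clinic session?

15 h 20 min

First set merges to 02:10–12:40, 14:00–14:35.
A ∪ B = 02:00–13:50, 14:00–14:35, 16:40–19:35.
Total: 11 h 50 min + 35 min + 2 h 55 min = 15 h 20 min.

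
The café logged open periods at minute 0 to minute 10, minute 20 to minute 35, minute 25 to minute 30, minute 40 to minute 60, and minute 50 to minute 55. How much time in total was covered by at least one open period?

45 minutes

Merged: minute 0 to minute 10, minute 20 to minute 35, minute 40 to minute 60.
Lengths: 10 minutes + 15 minutes + 20 minutes = 45 minutes.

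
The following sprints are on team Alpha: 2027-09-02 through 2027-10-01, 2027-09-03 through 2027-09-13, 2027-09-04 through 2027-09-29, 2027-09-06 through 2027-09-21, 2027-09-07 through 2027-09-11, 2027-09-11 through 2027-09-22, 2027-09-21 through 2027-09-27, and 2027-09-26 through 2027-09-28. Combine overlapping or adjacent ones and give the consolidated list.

2027-09-02 through 2027-10-01

2027-09-03 through 2027-09-13 overlaps/touches 2027-09-02 through 2027-10-01 → extend to 2027-09-02 through 2027-10-01.
2027-09-04 through 2027-09-29 overlaps/touches 2027-09-02 through 2027-10-01 → extend to 2027-09-02 through 2027-10-01.
2027-09-06 through 2027-09-21 overlaps/touches 2027-09-02 through 2027-10-01 → extend to 2027-09-02 through 2027-10-01.
2027-09-07 through 2027-09-11 overlaps/touches 2027-09-02 through 2027-10-01 → extend to 2027-09-02 through 2027-10-01.
2027-09-11 through 2027-09-22 overlaps/touches 2027-09-02 through 2027-10-01 → extend to 2027-09-02 through 2027-10-01.
2027-09-21 through 2027-09-27 overlaps/touches 2027-09-02 through 2027-10-01 → extend to 2027-09-02 through 2027-10-01.
2027-09-26 through 2027-09-28 overlaps/touches 2027-09-02 through 2027-10-01 → extend to 2027-09-02 through 2027-10-01.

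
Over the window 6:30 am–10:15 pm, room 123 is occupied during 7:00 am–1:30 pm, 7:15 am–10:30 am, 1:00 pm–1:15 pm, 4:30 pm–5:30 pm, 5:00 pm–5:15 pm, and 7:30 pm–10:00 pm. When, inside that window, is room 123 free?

6:30 am–7:00 am, 1:30 pm–4:30 pm, 5:30 pm–7:30 pm, 10:00 pm–10:15 pm

After merging, the occupied span is 7:00 am–1:30 pm, 4:30 pm–5:30 pm, 7:30 pm–10:00 pm.
Complement within 6:30 am–10:15 pm: 6:30 am–7:00 am, 1:30 pm–4:30 pm, 5:30 pm–7:30 pm, 10:00 pm–10:15 pm.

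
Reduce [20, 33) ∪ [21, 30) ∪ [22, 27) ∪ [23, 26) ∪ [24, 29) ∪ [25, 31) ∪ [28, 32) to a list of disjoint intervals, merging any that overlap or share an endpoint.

[20, 33)

[21, 30) overlaps/touches [20, 33) → extend to [20, 33).
[22, 27) overlaps/touches [20, 33) → extend to [20, 33).
[23, 26) overlaps/touches [20, 33) → extend to [20, 33).
[24, 29) overlaps/touches [20, 33) → extend to [20, 33).
[25, 31) overlaps/touches [20, 33) → extend to [20, 33).
[28, 32) overlaps/touches [20, 33) → extend to [20, 33).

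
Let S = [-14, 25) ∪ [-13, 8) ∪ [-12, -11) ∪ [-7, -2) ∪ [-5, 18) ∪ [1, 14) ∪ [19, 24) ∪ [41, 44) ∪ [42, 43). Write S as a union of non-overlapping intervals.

[-13, 8) overlaps/touches [-14, 25) → extend to [-14, 25).
[-12, -11) overlaps/touches [-14, 25) → extend to [-14, 25).
[-7, -2) overlaps/touches [-14, 25) → extend to [-14, 25).
[-5, 18) overlaps/touches [-14, 25) → extend to [-14, 25).
[1, 14) overlaps/touches [-14, 25) → extend to [-14, 25).
[19, 24) overlaps/touches [-14, 25) → extend to [-14, 25).
[41, 44) is disjoint → start new block.
[42, 43) overlaps/touches [41, 44) → extend to [41, 44).

[-14, 25) ∪ [41, 44)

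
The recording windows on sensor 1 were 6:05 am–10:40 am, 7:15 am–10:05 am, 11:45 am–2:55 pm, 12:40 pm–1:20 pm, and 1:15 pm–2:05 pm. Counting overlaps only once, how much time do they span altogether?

Merged: 6:05 am–10:40 am, 11:45 am–2:55 pm.
Lengths: 4 h 35 min + 3 h 10 min = 7 h 45 min.

7 h 45 min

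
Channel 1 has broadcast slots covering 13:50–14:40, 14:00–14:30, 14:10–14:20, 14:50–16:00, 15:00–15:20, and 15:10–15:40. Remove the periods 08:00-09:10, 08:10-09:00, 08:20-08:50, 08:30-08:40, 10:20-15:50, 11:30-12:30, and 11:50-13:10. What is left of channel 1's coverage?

15:50–16:00

A, merged: 13:50–14:40, 14:50–16:00.
B, merged: 08:00–09:10, 10:20–15:50.
13:50–14:40: fully covered by B → removed.
14:50–16:00 minus B → 15:50–16:00.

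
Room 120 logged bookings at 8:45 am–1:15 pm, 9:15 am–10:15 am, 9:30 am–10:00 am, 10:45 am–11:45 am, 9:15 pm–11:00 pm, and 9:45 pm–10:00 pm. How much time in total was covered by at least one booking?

Merged: 8:45 am–1:15 pm, 9:15 pm–11:00 pm.
Lengths: 4 h 30 min + 1 h 45 min = 6 h 15 min.

6 h 15 min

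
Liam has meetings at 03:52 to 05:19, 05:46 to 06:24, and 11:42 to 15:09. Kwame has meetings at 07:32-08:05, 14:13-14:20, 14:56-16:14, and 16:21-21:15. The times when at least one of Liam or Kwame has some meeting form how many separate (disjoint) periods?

5

A ∪ B = 03:52-05:19, 05:46-06:24, 07:32-08:05, 11:42-16:14, 16:21-21:15.
That is 5 disjoint pieces.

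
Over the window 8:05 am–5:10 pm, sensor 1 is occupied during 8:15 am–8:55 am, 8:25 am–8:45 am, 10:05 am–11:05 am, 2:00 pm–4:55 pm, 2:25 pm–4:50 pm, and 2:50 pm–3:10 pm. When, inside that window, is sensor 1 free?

After merging, the occupied span is 8:15 am–8:55 am, 10:05 am–11:05 am, 2:00 pm–4:55 pm.
Uncovered inside 8:05 am–5:10 pm: 8:05 am–8:15 am, 8:55 am–10:05 am, 11:05 am–2:00 pm, 4:55 pm–5:10 pm.

8:05 am–8:15 am, 8:55 am–10:05 am, 11:05 am–2:00 pm, 4:55 pm–5:10 pm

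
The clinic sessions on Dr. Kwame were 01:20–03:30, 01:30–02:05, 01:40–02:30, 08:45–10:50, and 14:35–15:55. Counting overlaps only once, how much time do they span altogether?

Merged: 01:20–03:30, 08:45–10:50, 14:35–15:55.
Lengths: 2 h 10 min + 2 h 5 min + 1 h 20 min = 5 h 35 min.

5 h 35 min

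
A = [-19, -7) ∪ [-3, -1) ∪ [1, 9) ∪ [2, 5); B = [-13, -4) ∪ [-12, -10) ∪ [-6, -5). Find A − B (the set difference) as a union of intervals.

Merge the first list: [-19, -7), [-3, -1), [1, 9).
Merge the second list: [-13, -4).
[-19, -7) minus B → [-19, -13).
[-3, -1): no B overlap → unchanged.
[1, 9): no B overlap → unchanged.

[-19, -13) ∪ [-3, -1) ∪ [1, 9)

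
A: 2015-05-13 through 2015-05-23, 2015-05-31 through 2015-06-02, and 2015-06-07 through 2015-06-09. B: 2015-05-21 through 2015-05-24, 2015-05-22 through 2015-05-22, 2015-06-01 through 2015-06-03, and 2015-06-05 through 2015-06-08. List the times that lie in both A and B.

Merge the second list: 2015-05-21 through 2015-05-24, 2015-06-01 through 2015-06-03, 2015-06-05 through 2015-06-08.
2015-05-13 through 2015-05-23 overlaps B on 2015-05-21 through 2015-05-23.
2015-05-31 through 2015-06-02 overlaps B on 2015-06-01 through 2015-06-02.
2015-06-07 through 2015-06-09 overlaps B on 2015-06-07 through 2015-06-08.

2015-05-21 through 2015-05-23, 2015-06-01 through 2015-06-02, 2015-06-07 through 2015-06-08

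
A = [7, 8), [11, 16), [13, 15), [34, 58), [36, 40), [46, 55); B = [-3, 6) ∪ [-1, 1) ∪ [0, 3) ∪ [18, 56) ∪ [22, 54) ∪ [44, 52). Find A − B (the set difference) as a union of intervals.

[7, 8) ∪ [11, 16) ∪ [56, 58)

Merge the first list: [7, 8), [11, 16), [34, 58).
Merge the second list: [-3, 6), [18, 56).
[7, 8): no B overlap → unchanged.
[11, 16): no B overlap → unchanged.
[34, 58) minus B → [56, 58).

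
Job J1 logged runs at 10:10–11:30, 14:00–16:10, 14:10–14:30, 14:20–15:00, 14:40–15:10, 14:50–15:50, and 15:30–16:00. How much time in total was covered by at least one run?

3 h 30 min

Merged: 10:10–11:30, 14:00–16:10.
Lengths: 1 h 20 min + 2 h 10 min = 3 h 30 min.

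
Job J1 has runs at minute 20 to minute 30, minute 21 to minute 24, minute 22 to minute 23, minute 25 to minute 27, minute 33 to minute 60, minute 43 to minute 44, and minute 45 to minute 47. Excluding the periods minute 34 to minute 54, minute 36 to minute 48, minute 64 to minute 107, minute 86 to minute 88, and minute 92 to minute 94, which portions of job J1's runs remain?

Merge the first list: minute 20 to minute 30, minute 33 to minute 60.
Merge the second list: minute 34 to minute 54, minute 64 to minute 107.
minute 20 to minute 30 is untouched.
minute 33 to minute 60 with B removed leaves minute 33 to minute 34, minute 54 to minute 60.

minute 20 to minute 30, minute 33 to minute 34, minute 54 to minute 60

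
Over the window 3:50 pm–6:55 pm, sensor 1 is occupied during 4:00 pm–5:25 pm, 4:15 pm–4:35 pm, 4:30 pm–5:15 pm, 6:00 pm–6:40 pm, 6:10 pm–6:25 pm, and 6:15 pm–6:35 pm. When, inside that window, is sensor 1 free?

3:50 pm–4:00 pm, 5:25 pm–6:00 pm, 6:40 pm–6:55 pm

Covered (merged): 4:00 pm–5:25 pm, 6:00 pm–6:40 pm.
Gaps within 3:50 pm–6:55 pm: 3:50 pm–4:00 pm, 5:25 pm–6:00 pm, 6:40 pm–6:55 pm.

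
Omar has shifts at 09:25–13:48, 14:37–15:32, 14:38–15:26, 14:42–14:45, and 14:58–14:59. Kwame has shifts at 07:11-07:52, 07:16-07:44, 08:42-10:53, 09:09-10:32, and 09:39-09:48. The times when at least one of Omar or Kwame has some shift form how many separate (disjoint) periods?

3

Merge the first list: 09:25–13:48, 14:37–15:32.
Merge the second list: 07:11–07:52, 08:42–10:53.
A ∪ B = 07:11–07:52, 08:42–13:48, 14:37–15:32.
That is 3 disjoint pieces.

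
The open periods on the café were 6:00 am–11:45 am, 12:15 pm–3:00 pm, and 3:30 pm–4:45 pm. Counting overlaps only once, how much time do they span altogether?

9 h 45 min

Merged: 6:00 am–11:45 am, 12:15 pm–3:00 pm, 3:30 pm–4:45 pm.
Lengths: 5 h 45 min + 2 h 45 min + 1 h 15 min = 9 h 45 min.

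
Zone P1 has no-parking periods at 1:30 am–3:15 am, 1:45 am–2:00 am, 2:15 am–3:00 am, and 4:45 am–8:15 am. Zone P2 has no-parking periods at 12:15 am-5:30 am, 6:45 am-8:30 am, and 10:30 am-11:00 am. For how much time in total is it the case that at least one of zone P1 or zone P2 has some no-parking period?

8 h 45 min

First set merges to 1:30 am–3:15 am, 4:45 am–8:15 am.
A ∪ B = 12:15 am–8:30 am, 10:30 am–11:00 am.
Total: 8 h 15 min + 30 min = 8 h 45 min.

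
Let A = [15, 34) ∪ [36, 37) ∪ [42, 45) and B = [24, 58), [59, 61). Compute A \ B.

[15, 34) with B removed leaves [15, 24).
[36, 37) lies entirely inside B → drops out.
[42, 45) lies entirely inside B → drops out.

[15, 24)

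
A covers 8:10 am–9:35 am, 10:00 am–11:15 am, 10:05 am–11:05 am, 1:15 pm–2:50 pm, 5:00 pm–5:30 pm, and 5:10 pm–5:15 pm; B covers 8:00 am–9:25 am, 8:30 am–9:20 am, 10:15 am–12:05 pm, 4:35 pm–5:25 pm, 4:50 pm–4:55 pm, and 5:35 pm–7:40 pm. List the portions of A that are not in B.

First set merges to 8:10 am–9:35 am, 10:00 am–11:15 am, 1:15 pm–2:50 pm, 5:00 pm–5:30 pm.
Second set merges to 8:00 am–9:25 am, 10:15 am–12:05 pm, 4:35 pm–5:25 pm, 5:35 pm–7:40 pm.
8:10 am–9:35 am with B removed leaves 9:25 am–9:35 am.
10:00 am–11:15 am with B removed leaves 10:00 am–10:15 am.
1:15 pm–2:50 pm is untouched.
5:00 pm–5:30 pm with B removed leaves 5:25 pm–5:30 pm.

9:25 am–9:35 am, 10:00 am–10:15 am, 1:15 pm–2:50 pm, 5:25 pm–5:30 pm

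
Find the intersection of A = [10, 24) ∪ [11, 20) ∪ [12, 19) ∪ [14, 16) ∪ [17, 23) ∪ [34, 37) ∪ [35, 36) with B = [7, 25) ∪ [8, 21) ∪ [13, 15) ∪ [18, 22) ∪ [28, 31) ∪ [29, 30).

[10, 24)

A, merged: [10, 24), [34, 37).
B, merged: [7, 25), [28, 31).
[10, 24) meets the second set on [10, 24).
[34, 37): no overlap with the second set.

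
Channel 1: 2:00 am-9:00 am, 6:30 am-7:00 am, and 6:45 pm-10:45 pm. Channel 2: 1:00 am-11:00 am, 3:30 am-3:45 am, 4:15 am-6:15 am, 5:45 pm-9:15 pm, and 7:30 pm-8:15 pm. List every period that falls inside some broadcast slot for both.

Merge the first list: 2:00 am–9:00 am, 6:45 pm–10:45 pm.
Merge the second list: 1:00 am–11:00 am, 5:45 pm–9:15 pm.
2:00 am–9:00 am ∩ B → 2:00 am–9:00 am.
6:45 pm–10:45 pm ∩ B → 6:45 pm–9:15 pm.

2:00 am–9:00 am, 6:45 pm–9:15 pm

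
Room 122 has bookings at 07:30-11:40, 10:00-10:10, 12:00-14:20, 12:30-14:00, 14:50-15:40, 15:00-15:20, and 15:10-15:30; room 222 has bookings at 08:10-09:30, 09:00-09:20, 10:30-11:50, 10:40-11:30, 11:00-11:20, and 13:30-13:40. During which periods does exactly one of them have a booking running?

07:30–08:10, 09:30–10:30, 11:40–11:50, 12:00–13:30, 13:40–14:20, 14:50–15:40

A, merged: 07:30–11:40, 12:00–14:20, 14:50–15:40.
B, merged: 08:10–09:30, 10:30–11:50, 13:30–13:40.
A but not B: 07:30–08:10, 09:30–10:30, 12:00–13:30, 13:40–14:20, 14:50–15:40.
B but not A: 11:40–11:50.
Combining gives A △ B.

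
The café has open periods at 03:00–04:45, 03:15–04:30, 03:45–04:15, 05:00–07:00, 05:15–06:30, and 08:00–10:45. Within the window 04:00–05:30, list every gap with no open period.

04:45–05:00

The merged coverage is 03:00–04:45, 05:00–07:00, 08:00–10:45.
Uncovered inside 04:00–05:30: 04:45–05:00.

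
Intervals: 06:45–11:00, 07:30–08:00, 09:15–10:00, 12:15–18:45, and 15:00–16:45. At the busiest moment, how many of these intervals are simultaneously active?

2

At 07:30, 2 of the intervals are simultaneously active.
No point has more.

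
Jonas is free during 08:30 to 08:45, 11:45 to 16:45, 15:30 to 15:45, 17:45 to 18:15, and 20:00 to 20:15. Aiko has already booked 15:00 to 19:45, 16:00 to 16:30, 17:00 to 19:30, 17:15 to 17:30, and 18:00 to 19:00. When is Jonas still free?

A, merged: 08:30–08:45, 11:45–16:45, 17:45–18:15, 20:00–20:15.
B, merged: 15:00–19:45.
08:30–08:45: nothing removed.
11:45–16:45 \ B = 11:45–15:00.
17:45–18:15: entirely removed.
20:00–20:15: nothing removed.

08:30–08:45, 11:45–15:00, 20:00–20:15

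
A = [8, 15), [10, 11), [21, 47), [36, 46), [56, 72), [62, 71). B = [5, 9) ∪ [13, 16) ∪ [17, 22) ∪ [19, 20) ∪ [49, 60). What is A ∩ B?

[8, 9) ∪ [13, 15) ∪ [21, 22) ∪ [56, 60)

Merge the first list: [8, 15), [21, 47), [56, 72).
Merge the second list: [5, 9), [13, 16), [17, 22), [49, 60).
[8, 15) ∩ B → [8, 9), [13, 15).
[21, 47) ∩ B → [21, 22).
[56, 72) ∩ B → [56, 60).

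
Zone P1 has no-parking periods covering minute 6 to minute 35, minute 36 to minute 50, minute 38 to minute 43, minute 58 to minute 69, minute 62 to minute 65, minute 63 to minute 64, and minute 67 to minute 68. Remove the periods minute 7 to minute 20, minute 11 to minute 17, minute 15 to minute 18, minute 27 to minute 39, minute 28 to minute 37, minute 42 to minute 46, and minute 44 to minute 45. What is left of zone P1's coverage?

Merge the first list: minute 6 to minute 35, minute 36 to minute 50, minute 58 to minute 69.
Merge the second list: minute 7 to minute 20, minute 27 to minute 39, minute 42 to minute 46.
minute 6 to minute 35 minus B → minute 6 to minute 7, minute 20 to minute 27.
minute 36 to minute 50 minus B → minute 39 to minute 42, minute 46 to minute 50.
minute 58 to minute 69: no B overlap → unchanged.

minute 6 to minute 7, minute 20 to minute 27, minute 39 to minute 42, minute 46 to minute 50, minute 58 to minute 69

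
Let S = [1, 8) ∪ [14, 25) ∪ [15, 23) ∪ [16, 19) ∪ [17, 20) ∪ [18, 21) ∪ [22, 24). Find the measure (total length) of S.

Merged: [1, 8), [14, 25).
Lengths: 7 + 11 = 18.

18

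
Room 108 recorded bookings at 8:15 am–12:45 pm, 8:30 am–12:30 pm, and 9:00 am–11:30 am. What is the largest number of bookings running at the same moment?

At 9:00 am, 3 of the intervals are simultaneously active.
No point has more.

3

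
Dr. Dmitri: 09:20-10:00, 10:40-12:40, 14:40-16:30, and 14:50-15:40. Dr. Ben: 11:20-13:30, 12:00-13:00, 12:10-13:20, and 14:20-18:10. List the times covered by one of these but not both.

Merge the first list: 09:20–10:00, 10:40–12:40, 14:40–16:30.
Merge the second list: 11:20–13:30, 14:20–18:10.
A but not B: 09:20–10:00, 10:40–11:20.
B but not A: 12:40–13:30, 14:20–14:40, 16:30–18:10.
Combining gives A △ B.

09:20–10:00, 10:40–11:20, 12:40–13:30, 14:20–14:40, 16:30–18:10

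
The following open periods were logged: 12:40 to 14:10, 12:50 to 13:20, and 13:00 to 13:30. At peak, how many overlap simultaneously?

Sweep endpoints in order; track running count of active intervals.
Peak of 3 reached at 13:00.

3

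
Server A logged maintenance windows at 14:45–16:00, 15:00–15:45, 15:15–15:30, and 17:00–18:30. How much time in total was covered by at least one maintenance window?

2 h 45 min

Merged: 14:45–16:00, 17:00–18:30.
Lengths: 1 h 15 min + 1 h 30 min = 2 h 45 min.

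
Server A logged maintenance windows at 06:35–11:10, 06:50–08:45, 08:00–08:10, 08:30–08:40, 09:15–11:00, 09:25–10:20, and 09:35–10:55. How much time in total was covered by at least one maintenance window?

Merged: 06:35–11:10.
Length: 4 h 35 min.

4 h 35 min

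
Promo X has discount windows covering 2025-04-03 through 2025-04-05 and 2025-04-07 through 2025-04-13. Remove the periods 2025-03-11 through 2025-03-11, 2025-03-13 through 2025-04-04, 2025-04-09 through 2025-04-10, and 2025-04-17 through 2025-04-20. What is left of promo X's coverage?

2025-04-05 through 2025-04-05, 2025-04-07 through 2025-04-08, 2025-04-11 through 2025-04-13

2025-04-03 through 2025-04-05 minus B → 2025-04-05 through 2025-04-05.
2025-04-07 through 2025-04-13 minus B → 2025-04-07 through 2025-04-08, 2025-04-11 through 2025-04-13.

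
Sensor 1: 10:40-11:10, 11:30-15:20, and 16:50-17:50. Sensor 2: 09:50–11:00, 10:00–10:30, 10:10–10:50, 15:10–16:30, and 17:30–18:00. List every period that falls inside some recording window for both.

B, merged: 09:50–11:00, 15:10–16:30, 17:30–18:00.
10:40–11:10 overlaps B on 10:40–11:00.
11:30–15:20 overlaps B on 15:10–15:20.
16:50–17:50 overlaps B on 17:30–17:50.

10:40–11:00, 15:10–15:20, 17:30–17:50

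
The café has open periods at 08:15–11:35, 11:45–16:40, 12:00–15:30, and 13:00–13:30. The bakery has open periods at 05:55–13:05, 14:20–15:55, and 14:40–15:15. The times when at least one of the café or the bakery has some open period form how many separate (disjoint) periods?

Merge the first list: 08:15–11:35, 11:45–16:40.
Merge the second list: 05:55–13:05, 14:20–15:55.
A ∪ B = 05:55–16:40.
That is 1 disjoint piece.

1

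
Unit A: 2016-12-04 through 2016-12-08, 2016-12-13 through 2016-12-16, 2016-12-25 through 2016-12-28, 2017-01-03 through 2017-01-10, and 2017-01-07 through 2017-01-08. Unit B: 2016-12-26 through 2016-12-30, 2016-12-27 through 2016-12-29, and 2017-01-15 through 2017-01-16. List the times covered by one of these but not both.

Merge the first list: 2016-12-04 through 2016-12-08, 2016-12-13 through 2016-12-16, 2016-12-25 through 2016-12-28, 2017-01-03 through 2017-01-10.
Merge the second list: 2016-12-26 through 2016-12-30, 2017-01-15 through 2017-01-16.
A \ B = 2016-12-04 through 2016-12-08, 2016-12-13 through 2016-12-16, 2016-12-25 through 2016-12-25, 2017-01-03 through 2017-01-10.
B \ A = 2016-12-29 through 2016-12-30, 2017-01-15 through 2017-01-16.
Union of the two gives the symmetric difference.

2016-12-04 through 2016-12-08, 2016-12-13 through 2016-12-16, 2016-12-25 through 2016-12-25, 2016-12-29 through 2016-12-30, 2017-01-03 through 2017-01-10, 2017-01-15 through 2017-01-16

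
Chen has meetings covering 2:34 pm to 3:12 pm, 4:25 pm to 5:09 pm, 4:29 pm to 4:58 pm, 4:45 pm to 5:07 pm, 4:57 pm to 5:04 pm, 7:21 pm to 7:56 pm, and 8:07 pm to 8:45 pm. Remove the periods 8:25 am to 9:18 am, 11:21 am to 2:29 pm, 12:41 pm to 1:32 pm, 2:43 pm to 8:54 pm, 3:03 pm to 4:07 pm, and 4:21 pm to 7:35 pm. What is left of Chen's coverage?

2:34 pm–2:43 pm

A, merged: 2:34 pm–3:12 pm, 4:25 pm–5:09 pm, 7:21 pm–7:56 pm, 8:07 pm–8:45 pm.
B, merged: 8:25 am–9:18 am, 11:21 am–2:29 pm, 2:43 pm–8:54 pm.
2:34 pm–3:12 pm with B removed leaves 2:34 pm–2:43 pm.
4:25 pm–5:09 pm lies entirely inside B → drops out.
7:21 pm–7:56 pm lies entirely inside B → drops out.
8:07 pm–8:45 pm lies entirely inside B → drops out.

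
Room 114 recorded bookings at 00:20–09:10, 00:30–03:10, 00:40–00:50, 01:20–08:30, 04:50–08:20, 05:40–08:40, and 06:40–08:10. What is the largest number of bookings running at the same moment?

5

Sweep endpoints in order; track running count of active intervals.
Peak of 5 reached at 06:40.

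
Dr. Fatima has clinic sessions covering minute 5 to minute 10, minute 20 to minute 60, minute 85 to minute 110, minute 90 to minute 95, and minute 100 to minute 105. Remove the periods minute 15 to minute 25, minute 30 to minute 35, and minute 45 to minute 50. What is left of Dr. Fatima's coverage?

minute 5 to minute 10, minute 25 to minute 30, minute 35 to minute 45, minute 50 to minute 60, minute 85 to minute 110

First set merges to minute 5 to minute 10, minute 20 to minute 60, minute 85 to minute 110.
minute 5 to minute 10: no B overlap → unchanged.
minute 20 to minute 60 minus B → minute 25 to minute 30, minute 35 to minute 45, minute 50 to minute 60.
minute 85 to minute 110: no B overlap → unchanged.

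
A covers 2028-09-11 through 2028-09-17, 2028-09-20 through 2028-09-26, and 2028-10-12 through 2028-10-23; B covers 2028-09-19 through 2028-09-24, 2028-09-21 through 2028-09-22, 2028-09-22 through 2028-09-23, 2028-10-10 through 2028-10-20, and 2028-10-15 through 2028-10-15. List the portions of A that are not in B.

Merge the second list: 2028-09-19 through 2028-09-24, 2028-10-10 through 2028-10-20.
2028-09-11 through 2028-09-17 is untouched.
2028-09-20 through 2028-09-26 with B removed leaves 2028-09-25 through 2028-09-26.
2028-10-12 through 2028-10-23 with B removed leaves 2028-10-21 through 2028-10-23.

2028-09-11 through 2028-09-17, 2028-09-25 through 2028-09-26, 2028-10-21 through 2028-10-23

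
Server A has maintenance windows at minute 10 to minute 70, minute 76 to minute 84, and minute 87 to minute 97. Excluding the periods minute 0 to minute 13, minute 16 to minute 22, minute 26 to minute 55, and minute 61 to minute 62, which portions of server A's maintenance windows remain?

minute 13 to minute 16, minute 22 to minute 26, minute 55 to minute 61, minute 62 to minute 70, minute 76 to minute 84, minute 87 to minute 97

minute 10 to minute 70 \ B = minute 13 to minute 16, minute 22 to minute 26, minute 55 to minute 61, minute 62 to minute 70.
minute 76 to minute 84: nothing removed.
minute 87 to minute 97: nothing removed.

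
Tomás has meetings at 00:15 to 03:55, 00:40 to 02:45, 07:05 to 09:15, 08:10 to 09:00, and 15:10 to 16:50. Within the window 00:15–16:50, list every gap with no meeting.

03:55–07:05, 09:15–15:10

After merging, the occupied span is 00:15–03:55, 07:05–09:15, 15:10–16:50.
Complement within 00:15–16:50: 03:55–07:05, 09:15–15:10.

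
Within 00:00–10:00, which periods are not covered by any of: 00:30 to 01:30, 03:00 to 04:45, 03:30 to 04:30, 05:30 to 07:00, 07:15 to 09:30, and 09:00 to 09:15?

After merging, the occupied span is 00:30–01:30, 03:00–04:45, 05:30–07:00, 07:15–09:30.
Uncovered inside 00:00–10:00: 00:00–00:30, 01:30–03:00, 04:45–05:30, 07:00–07:15, 09:30–10:00.

00:00–00:30, 01:30–03:00, 04:45–05:30, 07:00–07:15, 09:30–10:00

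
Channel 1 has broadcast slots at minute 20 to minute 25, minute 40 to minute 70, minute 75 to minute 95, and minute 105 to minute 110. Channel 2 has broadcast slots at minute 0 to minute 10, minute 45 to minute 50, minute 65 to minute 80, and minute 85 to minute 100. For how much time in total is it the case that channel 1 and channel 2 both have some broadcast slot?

A ∩ B = minute 45 to minute 50, minute 65 to minute 70, minute 75 to minute 80, minute 85 to minute 95.
Total: 5 minutes + 5 minutes + 5 minutes + 10 minutes = 25 minutes.

25 minutes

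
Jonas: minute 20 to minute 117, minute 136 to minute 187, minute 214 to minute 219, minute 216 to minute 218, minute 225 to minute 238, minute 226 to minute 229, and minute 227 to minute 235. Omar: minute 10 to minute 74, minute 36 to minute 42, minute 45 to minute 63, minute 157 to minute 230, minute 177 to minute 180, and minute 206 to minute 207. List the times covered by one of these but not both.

First set merges to minute 20 to minute 117, minute 136 to minute 187, minute 214 to minute 219, minute 225 to minute 238.
Second set merges to minute 10 to minute 74, minute 157 to minute 230.
Only in the first: minute 74 to minute 117, minute 136 to minute 157, minute 230 to minute 238.
Only in the second: minute 10 to minute 20, minute 187 to minute 214, minute 219 to minute 225.
Together these are the periods covered by exactly one.

minute 10 to minute 20, minute 74 to minute 117, minute 136 to minute 157, minute 187 to minute 214, minute 219 to minute 225, minute 230 to minute 238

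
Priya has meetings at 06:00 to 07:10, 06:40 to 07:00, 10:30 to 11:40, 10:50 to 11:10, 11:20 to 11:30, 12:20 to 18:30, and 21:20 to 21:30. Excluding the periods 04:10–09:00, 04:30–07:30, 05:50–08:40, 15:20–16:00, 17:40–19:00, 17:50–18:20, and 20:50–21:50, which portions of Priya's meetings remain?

10:30-11:40, 12:20-15:20, 16:00-17:40

First set merges to 06:00-07:10, 10:30-11:40, 12:20-18:30, 21:20-21:30.
Second set merges to 04:10-09:00, 15:20-16:00, 17:40-19:00, 20:50-21:50.
06:00-07:10: entirely removed.
10:30-11:40: nothing removed.
12:20-18:30 \ B = 12:20-15:20, 16:00-17:40.
21:20-21:30: entirely removed.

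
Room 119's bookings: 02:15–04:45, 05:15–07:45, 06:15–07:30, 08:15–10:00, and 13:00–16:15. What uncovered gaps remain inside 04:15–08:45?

04:45–05:15, 07:45–08:15

After merging, the occupied span is 02:15–04:45, 05:15–07:45, 08:15–10:00, 13:00–16:15.
Complement within 04:15–08:45: 04:45–05:15, 07:45–08:15.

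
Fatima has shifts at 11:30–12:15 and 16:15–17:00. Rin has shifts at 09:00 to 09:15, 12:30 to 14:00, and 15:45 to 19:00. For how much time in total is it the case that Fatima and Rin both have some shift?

45 min

A ∩ B = 16:15–17:00.
Total: 45 min.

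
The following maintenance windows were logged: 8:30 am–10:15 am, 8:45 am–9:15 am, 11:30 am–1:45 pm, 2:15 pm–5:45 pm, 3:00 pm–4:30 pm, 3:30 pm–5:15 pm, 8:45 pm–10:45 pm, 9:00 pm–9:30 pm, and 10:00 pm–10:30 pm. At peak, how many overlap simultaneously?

3

Walk the sorted start/end points keeping a running depth.
The depth first hits 3 at 3:30 pm.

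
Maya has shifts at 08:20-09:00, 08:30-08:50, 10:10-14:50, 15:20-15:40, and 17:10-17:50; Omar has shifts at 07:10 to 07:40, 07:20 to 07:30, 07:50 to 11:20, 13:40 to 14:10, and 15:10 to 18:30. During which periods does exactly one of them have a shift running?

A, merged: 08:20–09:00, 10:10–14:50, 15:20–15:40, 17:10–17:50.
B, merged: 07:10–07:40, 07:50–11:20, 13:40–14:10, 15:10–18:30.
A \ B = 11:20–13:40, 14:10–14:50.
B \ A = 07:10–07:40, 07:50–08:20, 09:00–10:10, 15:10–15:20, 15:40–17:10, 17:50–18:30.
Union of the two gives the symmetric difference.

07:10–07:40, 07:50–08:20, 09:00–10:10, 11:20–13:40, 14:10–14:50, 15:10–15:20, 15:40–17:10, 17:50–18:30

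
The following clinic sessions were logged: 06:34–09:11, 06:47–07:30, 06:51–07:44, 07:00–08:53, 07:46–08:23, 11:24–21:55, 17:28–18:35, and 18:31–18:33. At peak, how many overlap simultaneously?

At 07:00, 4 of the intervals are simultaneously active.
No point has more.

4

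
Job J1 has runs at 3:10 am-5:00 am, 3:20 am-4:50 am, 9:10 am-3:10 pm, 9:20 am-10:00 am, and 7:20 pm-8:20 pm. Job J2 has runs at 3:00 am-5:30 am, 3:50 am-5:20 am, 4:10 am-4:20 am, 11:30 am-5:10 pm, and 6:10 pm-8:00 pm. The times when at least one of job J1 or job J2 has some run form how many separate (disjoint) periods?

3

First set merges to 3:10 am–5:00 am, 9:10 am–3:10 pm, 7:20 pm–8:20 pm.
Second set merges to 3:00 am–5:30 am, 11:30 am–5:10 pm, 6:10 pm–8:00 pm.
A ∪ B = 3:00 am–5:30 am, 9:10 am–5:10 pm, 6:10 pm–8:20 pm.
That is 3 disjoint pieces.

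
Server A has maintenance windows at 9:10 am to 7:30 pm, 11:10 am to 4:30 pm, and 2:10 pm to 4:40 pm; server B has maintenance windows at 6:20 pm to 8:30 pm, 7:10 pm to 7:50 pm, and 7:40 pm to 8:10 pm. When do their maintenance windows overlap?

First set merges to 9:10 am–7:30 pm.
Second set merges to 6:20 pm–8:30 pm.
9:10 am–7:30 pm meets the second set on 6:20 pm–7:30 pm.

6:20 pm–7:30 pm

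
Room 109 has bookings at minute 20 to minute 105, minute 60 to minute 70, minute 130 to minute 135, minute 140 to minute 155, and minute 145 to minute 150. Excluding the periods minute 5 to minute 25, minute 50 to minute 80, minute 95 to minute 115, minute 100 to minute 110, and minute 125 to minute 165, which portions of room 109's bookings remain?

minute 25 to minute 50, minute 80 to minute 95

Merge the first list: minute 20 to minute 105, minute 130 to minute 135, minute 140 to minute 155.
Merge the second list: minute 5 to minute 25, minute 50 to minute 80, minute 95 to minute 115, minute 125 to minute 165.
minute 20 to minute 105 minus B → minute 25 to minute 50, minute 80 to minute 95.
minute 130 to minute 135: fully covered by B → removed.
minute 140 to minute 155: fully covered by B → removed.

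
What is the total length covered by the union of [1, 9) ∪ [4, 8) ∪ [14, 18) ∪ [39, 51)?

Merged: [1, 9), [14, 18), [39, 51).
Lengths: 8 + 4 + 12 = 24.

24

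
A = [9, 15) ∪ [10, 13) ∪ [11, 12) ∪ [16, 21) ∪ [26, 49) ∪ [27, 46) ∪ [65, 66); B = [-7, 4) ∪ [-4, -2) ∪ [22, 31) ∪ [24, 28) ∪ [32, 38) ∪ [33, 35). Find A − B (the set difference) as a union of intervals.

A, merged: [9, 15), [16, 21), [26, 49), [65, 66).
B, merged: [-7, 4), [22, 31), [32, 38).
[9, 15): no B overlap → unchanged.
[16, 21): no B overlap → unchanged.
[26, 49) minus B → [31, 32), [38, 49).
[65, 66): no B overlap → unchanged.

[9, 15) ∪ [16, 21) ∪ [31, 32) ∪ [38, 49) ∪ [65, 66)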